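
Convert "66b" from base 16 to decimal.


Input: "66b" in base 16
Positional expansion:
  Digit '6' (value 6) x 16^2 = 1536
  Digit '6' (value 6) x 16^1 = 96
  Digit 'b' (value 11) x 16^0 = 11
Sum = 1643

1643


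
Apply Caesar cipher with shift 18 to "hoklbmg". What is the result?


Caesar cipher: shift "hoklbmg" by 18
  'h' (pos 7) + 18 = pos 25 = 'z'
  'o' (pos 14) + 18 = pos 6 = 'g'
  'k' (pos 10) + 18 = pos 2 = 'c'
  'l' (pos 11) + 18 = pos 3 = 'd'
  'b' (pos 1) + 18 = pos 19 = 't'
  'm' (pos 12) + 18 = pos 4 = 'e'
  'g' (pos 6) + 18 = pos 24 = 'y'
Result: zgcdtey

zgcdtey


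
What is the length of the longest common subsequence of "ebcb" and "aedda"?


LCS of "ebcb" and "aedda"
DP table:
           a    e    d    d    a
      0    0    0    0    0    0
  e   0    0    1    1    1    1
  b   0    0    1    1    1    1
  c   0    0    1    1    1    1
  b   0    0    1    1    1    1
LCS length = dp[4][5] = 1

1


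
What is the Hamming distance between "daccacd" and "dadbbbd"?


Comparing "daccacd" and "dadbbbd" position by position:
  Position 0: 'd' vs 'd' => same
  Position 1: 'a' vs 'a' => same
  Position 2: 'c' vs 'd' => differ
  Position 3: 'c' vs 'b' => differ
  Position 4: 'a' vs 'b' => differ
  Position 5: 'c' vs 'b' => differ
  Position 6: 'd' vs 'd' => same
Total differences (Hamming distance): 4

4


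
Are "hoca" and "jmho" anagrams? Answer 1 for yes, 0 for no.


Strings: "hoca", "jmho"
Sorted first:  acho
Sorted second: hjmo
Differ at position 0: 'a' vs 'h' => not anagrams

0


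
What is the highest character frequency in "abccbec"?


Input: abccbec
Character counts:
  'a': 1
  'b': 2
  'c': 3
  'e': 1
Maximum frequency: 3

3


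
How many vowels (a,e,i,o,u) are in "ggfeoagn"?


Input: ggfeoagn
Checking each character:
  'g' at position 0: consonant
  'g' at position 1: consonant
  'f' at position 2: consonant
  'e' at position 3: vowel (running total: 1)
  'o' at position 4: vowel (running total: 2)
  'a' at position 5: vowel (running total: 3)
  'g' at position 6: consonant
  'n' at position 7: consonant
Total vowels: 3

3


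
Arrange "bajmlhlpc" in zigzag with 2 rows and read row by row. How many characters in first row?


Zigzag "bajmlhlpc" into 2 rows:
Placing characters:
  'b' => row 0
  'a' => row 1
  'j' => row 0
  'm' => row 1
  'l' => row 0
  'h' => row 1
  'l' => row 0
  'p' => row 1
  'c' => row 0
Rows:
  Row 0: "bjllc"
  Row 1: "amhp"
First row length: 5

5


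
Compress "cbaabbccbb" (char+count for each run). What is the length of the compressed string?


Input: cbaabbccbb
Runs:
  'c' x 1 => "c1"
  'b' x 1 => "b1"
  'a' x 2 => "a2"
  'b' x 2 => "b2"
  'c' x 2 => "c2"
  'b' x 2 => "b2"
Compressed: "c1b1a2b2c2b2"
Compressed length: 12

12


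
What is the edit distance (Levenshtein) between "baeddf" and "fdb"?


Computing edit distance: "baeddf" -> "fdb"
DP table:
           f    d    b
      0    1    2    3
  b   1    1    2    2
  a   2    2    2    3
  e   3    3    3    3
  d   4    4    3    4
  d   5    5    4    4
  f   6    5    5    5
Edit distance = dp[6][3] = 5

5


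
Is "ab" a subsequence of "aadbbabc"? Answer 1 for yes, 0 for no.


Check if "ab" is a subsequence of "aadbbabc"
Greedy scan:
  Position 0 ('a'): matches sub[0] = 'a'
  Position 1 ('a'): no match needed
  Position 2 ('d'): no match needed
  Position 3 ('b'): matches sub[1] = 'b'
  Position 4 ('b'): no match needed
  Position 5 ('a'): no match needed
  Position 6 ('b'): no match needed
  Position 7 ('c'): no match needed
All 2 characters matched => is a subsequence

1


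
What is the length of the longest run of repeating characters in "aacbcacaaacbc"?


Input: "aacbcacaaacbc"
Scanning for longest run:
  Position 1 ('a'): continues run of 'a', length=2
  Position 2 ('c'): new char, reset run to 1
  Position 3 ('b'): new char, reset run to 1
  Position 4 ('c'): new char, reset run to 1
  Position 5 ('a'): new char, reset run to 1
  Position 6 ('c'): new char, reset run to 1
  Position 7 ('a'): new char, reset run to 1
  Position 8 ('a'): continues run of 'a', length=2
  Position 9 ('a'): continues run of 'a', length=3
  Position 10 ('c'): new char, reset run to 1
  Position 11 ('b'): new char, reset run to 1
  Position 12 ('c'): new char, reset run to 1
Longest run: 'a' with length 3

3


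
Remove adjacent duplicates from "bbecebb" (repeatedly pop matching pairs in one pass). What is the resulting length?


Input: bbecebb
Stack-based adjacent duplicate removal:
  Read 'b': push. Stack: b
  Read 'b': matches stack top 'b' => pop. Stack: (empty)
  Read 'e': push. Stack: e
  Read 'c': push. Stack: ec
  Read 'e': push. Stack: ece
  Read 'b': push. Stack: eceb
  Read 'b': matches stack top 'b' => pop. Stack: ece
Final stack: "ece" (length 3)

3


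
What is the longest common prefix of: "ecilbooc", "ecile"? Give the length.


Words: ecilbooc, ecile
  Position 0: all 'e' => match
  Position 1: all 'c' => match
  Position 2: all 'i' => match
  Position 3: all 'l' => match
  Position 4: ('b', 'e') => mismatch, stop
LCP = "ecil" (length 4)

4


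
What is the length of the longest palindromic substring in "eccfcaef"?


Input: "eccfcaef"
Checking substrings for palindromes:
  [2:5] "cfc" (len 3) => palindrome
  [1:3] "cc" (len 2) => palindrome
Longest palindromic substring: "cfc" with length 3

3


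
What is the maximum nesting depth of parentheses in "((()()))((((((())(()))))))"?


Input: "((()()))((((((())(()))))))"
Tracking depth:
  Position 0 '(': depth becomes 1
  Position 1 '(': depth becomes 2
  Position 2 '(': depth becomes 3
  Position 3 ')': depth becomes 2
  Position 4 '(': depth becomes 3
  Position 5 ')': depth becomes 2
  Position 6 ')': depth becomes 1
  Position 7 ')': depth becomes 0
  Position 8 '(': depth becomes 1
  Position 9 '(': depth becomes 2
  Position 10 '(': depth becomes 3
  Position 11 '(': depth becomes 4
  Position 12 '(': depth becomes 5
  Position 13 '(': depth becomes 6
  Position 14 '(': depth becomes 7
  Position 15 ')': depth becomes 6
  Position 16 ')': depth becomes 5
  Position 17 '(': depth becomes 6
  Position 18 '(': depth becomes 7
  Position 19 ')': depth becomes 6
  Position 20 ')': depth becomes 5
  Position 21 ')': depth becomes 4
  Position 22 ')': depth becomes 3
  Position 23 ')': depth becomes 2
  Position 24 ')': depth becomes 1
  Position 25 ')': depth becomes 0
Maximum depth reached: 7

7


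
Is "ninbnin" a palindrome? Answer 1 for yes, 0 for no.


Input: ninbnin
Reversed: ninbnin
  Compare pos 0 ('n') with pos 6 ('n'): match
  Compare pos 1 ('i') with pos 5 ('i'): match
  Compare pos 2 ('n') with pos 4 ('n'): match
Result: palindrome

1


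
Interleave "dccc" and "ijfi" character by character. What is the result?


Interleaving "dccc" and "ijfi":
  Position 0: 'd' from first, 'i' from second => "di"
  Position 1: 'c' from first, 'j' from second => "cj"
  Position 2: 'c' from first, 'f' from second => "cf"
  Position 3: 'c' from first, 'i' from second => "ci"
Result: dicjcfci

dicjcfci


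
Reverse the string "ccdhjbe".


Input: ccdhjbe
Reading characters right to left:
  Position 6: 'e'
  Position 5: 'b'
  Position 4: 'j'
  Position 3: 'h'
  Position 2: 'd'
  Position 1: 'c'
  Position 0: 'c'
Reversed: ebjhdcc

ebjhdcc


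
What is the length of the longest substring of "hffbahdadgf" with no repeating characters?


Input: "hffbahdadgf"
Sliding window (track last position of each char):
  Position 0 ('h'): window [0,0] length 1 -- new best
  Position 1 ('f'): window [0,1] length 2 -- new best
  Position 2 ('f'): repeat (last at 1), move window start to 2
  Position 2 ('f'): window [2,2] length 1
  Position 3 ('b'): window [2,3] length 2
  Position 4 ('a'): window [2,4] length 3 -- new best
  Position 5 ('h'): window [2,5] length 4 -- new best
  Position 6 ('d'): window [2,6] length 5 -- new best
  Position 7 ('a'): repeat (last at 4), move window start to 5
  Position 7 ('a'): window [5,7] length 3
  Position 8 ('d'): repeat (last at 6), move window start to 7
  Position 8 ('d'): window [7,8] length 2
  Position 9 ('g'): window [7,9] length 3
  Position 10 ('f'): window [7,10] length 4
Longest substring with no repeats: "fbahd" with length 5

5


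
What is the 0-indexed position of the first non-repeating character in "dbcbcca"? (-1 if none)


Input: dbcbcca
Character frequencies:
  'a': 1
  'b': 2
  'c': 3
  'd': 1
Scanning left to right for freq == 1:
  Position 0 ('d'): unique! => answer = 0

0


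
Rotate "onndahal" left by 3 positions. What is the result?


Input: "onndahal", rotate left by 3
First 3 characters: "onn"
Remaining characters: "dahal"
Concatenate remaining + first: "dahal" + "onn" = "dahalonn"

dahalonn


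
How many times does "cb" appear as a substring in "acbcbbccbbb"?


Searching for "cb" in "acbcbbccbbb"
Scanning each position:
  Position 0: "ac" => no
  Position 1: "cb" => MATCH
  Position 2: "bc" => no
  Position 3: "cb" => MATCH
  Position 4: "bb" => no
  Position 5: "bc" => no
  Position 6: "cc" => no
  Position 7: "cb" => MATCH
  Position 8: "bb" => no
  Position 9: "bb" => no
Total occurrences: 3

3


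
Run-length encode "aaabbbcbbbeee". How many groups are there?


Input: aaabbbcbbbeee
Scanning for consecutive runs:
  Group 1: 'a' x 3 (positions 0-2)
  Group 2: 'b' x 3 (positions 3-5)
  Group 3: 'c' x 1 (positions 6-6)
  Group 4: 'b' x 3 (positions 7-9)
  Group 5: 'e' x 3 (positions 10-12)
Total groups: 5

5


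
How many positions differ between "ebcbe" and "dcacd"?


Comparing "ebcbe" and "dcacd" position by position:
  Position 0: 'e' vs 'd' => DIFFER
  Position 1: 'b' vs 'c' => DIFFER
  Position 2: 'c' vs 'a' => DIFFER
  Position 3: 'b' vs 'c' => DIFFER
  Position 4: 'e' vs 'd' => DIFFER
Positions that differ: 5

5


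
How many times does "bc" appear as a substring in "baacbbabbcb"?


Searching for "bc" in "baacbbabbcb"
Scanning each position:
  Position 0: "ba" => no
  Position 1: "aa" => no
  Position 2: "ac" => no
  Position 3: "cb" => no
  Position 4: "bb" => no
  Position 5: "ba" => no
  Position 6: "ab" => no
  Position 7: "bb" => no
  Position 8: "bc" => MATCH
  Position 9: "cb" => no
Total occurrences: 1

1


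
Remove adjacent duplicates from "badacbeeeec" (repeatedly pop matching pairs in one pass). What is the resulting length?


Input: badacbeeeec
Stack-based adjacent duplicate removal:
  Read 'b': push. Stack: b
  Read 'a': push. Stack: ba
  Read 'd': push. Stack: bad
  Read 'a': push. Stack: bada
  Read 'c': push. Stack: badac
  Read 'b': push. Stack: badacb
  Read 'e': push. Stack: badacbe
  Read 'e': matches stack top 'e' => pop. Stack: badacb
  Read 'e': push. Stack: badacbe
  Read 'e': matches stack top 'e' => pop. Stack: badacb
  Read 'c': push. Stack: badacbc
Final stack: "badacbc" (length 7)

7


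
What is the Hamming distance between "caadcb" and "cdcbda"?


Comparing "caadcb" and "cdcbda" position by position:
  Position 0: 'c' vs 'c' => same
  Position 1: 'a' vs 'd' => differ
  Position 2: 'a' vs 'c' => differ
  Position 3: 'd' vs 'b' => differ
  Position 4: 'c' vs 'd' => differ
  Position 5: 'b' vs 'a' => differ
Total differences (Hamming distance): 5

5


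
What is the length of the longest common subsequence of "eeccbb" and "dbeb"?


LCS of "eeccbb" and "dbeb"
DP table:
           d    b    e    b
      0    0    0    0    0
  e   0    0    0    1    1
  e   0    0    0    1    1
  c   0    0    0    1    1
  c   0    0    0    1    1
  b   0    0    1    1    2
  b   0    0    1    1    2
LCS length = dp[6][4] = 2

2


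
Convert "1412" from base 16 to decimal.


Input: "1412" in base 16
Positional expansion:
  Digit '1' (value 1) x 16^3 = 4096
  Digit '4' (value 4) x 16^2 = 1024
  Digit '1' (value 1) x 16^1 = 16
  Digit '2' (value 2) x 16^0 = 2
Sum = 5138

5138


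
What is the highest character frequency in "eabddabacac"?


Input: eabddabacac
Character counts:
  'a': 4
  'b': 2
  'c': 2
  'd': 2
  'e': 1
Maximum frequency: 4

4


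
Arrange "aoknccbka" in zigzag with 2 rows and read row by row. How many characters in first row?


Zigzag "aoknccbka" into 2 rows:
Placing characters:
  'a' => row 0
  'o' => row 1
  'k' => row 0
  'n' => row 1
  'c' => row 0
  'c' => row 1
  'b' => row 0
  'k' => row 1
  'a' => row 0
Rows:
  Row 0: "akcba"
  Row 1: "onck"
First row length: 5

5


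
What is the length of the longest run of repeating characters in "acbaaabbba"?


Input: "acbaaabbba"
Scanning for longest run:
  Position 1 ('c'): new char, reset run to 1
  Position 2 ('b'): new char, reset run to 1
  Position 3 ('a'): new char, reset run to 1
  Position 4 ('a'): continues run of 'a', length=2
  Position 5 ('a'): continues run of 'a', length=3
  Position 6 ('b'): new char, reset run to 1
  Position 7 ('b'): continues run of 'b', length=2
  Position 8 ('b'): continues run of 'b', length=3
  Position 9 ('a'): new char, reset run to 1
Longest run: 'a' with length 3

3


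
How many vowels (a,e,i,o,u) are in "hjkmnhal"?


Input: hjkmnhal
Checking each character:
  'h' at position 0: consonant
  'j' at position 1: consonant
  'k' at position 2: consonant
  'm' at position 3: consonant
  'n' at position 4: consonant
  'h' at position 5: consonant
  'a' at position 6: vowel (running total: 1)
  'l' at position 7: consonant
Total vowels: 1

1


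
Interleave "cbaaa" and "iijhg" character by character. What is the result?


Interleaving "cbaaa" and "iijhg":
  Position 0: 'c' from first, 'i' from second => "ci"
  Position 1: 'b' from first, 'i' from second => "bi"
  Position 2: 'a' from first, 'j' from second => "aj"
  Position 3: 'a' from first, 'h' from second => "ah"
  Position 4: 'a' from first, 'g' from second => "ag"
Result: cibiajahag

cibiajahag


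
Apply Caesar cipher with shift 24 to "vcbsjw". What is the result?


Caesar cipher: shift "vcbsjw" by 24
  'v' (pos 21) + 24 = pos 19 = 't'
  'c' (pos 2) + 24 = pos 0 = 'a'
  'b' (pos 1) + 24 = pos 25 = 'z'
  's' (pos 18) + 24 = pos 16 = 'q'
  'j' (pos 9) + 24 = pos 7 = 'h'
  'w' (pos 22) + 24 = pos 20 = 'u'
Result: tazqhu

tazqhu


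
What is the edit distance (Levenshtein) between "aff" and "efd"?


Computing edit distance: "aff" -> "efd"
DP table:
           e    f    d
      0    1    2    3
  a   1    1    2    3
  f   2    2    1    2
  f   3    3    2    2
Edit distance = dp[3][3] = 2

2


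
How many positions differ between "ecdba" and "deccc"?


Comparing "ecdba" and "deccc" position by position:
  Position 0: 'e' vs 'd' => DIFFER
  Position 1: 'c' vs 'e' => DIFFER
  Position 2: 'd' vs 'c' => DIFFER
  Position 3: 'b' vs 'c' => DIFFER
  Position 4: 'a' vs 'c' => DIFFER
Positions that differ: 5

5


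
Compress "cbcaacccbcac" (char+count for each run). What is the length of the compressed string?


Input: cbcaacccbcac
Runs:
  'c' x 1 => "c1"
  'b' x 1 => "b1"
  'c' x 1 => "c1"
  'a' x 2 => "a2"
  'c' x 3 => "c3"
  'b' x 1 => "b1"
  'c' x 1 => "c1"
  'a' x 1 => "a1"
  'c' x 1 => "c1"
Compressed: "c1b1c1a2c3b1c1a1c1"
Compressed length: 18

18


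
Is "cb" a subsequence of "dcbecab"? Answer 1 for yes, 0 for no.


Check if "cb" is a subsequence of "dcbecab"
Greedy scan:
  Position 0 ('d'): no match needed
  Position 1 ('c'): matches sub[0] = 'c'
  Position 2 ('b'): matches sub[1] = 'b'
  Position 3 ('e'): no match needed
  Position 4 ('c'): no match needed
  Position 5 ('a'): no match needed
  Position 6 ('b'): no match needed
All 2 characters matched => is a subsequence

1


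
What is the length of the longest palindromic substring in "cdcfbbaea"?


Input: "cdcfbbaea"
Checking substrings for palindromes:
  [0:3] "cdc" (len 3) => palindrome
  [6:9] "aea" (len 3) => palindrome
  [4:6] "bb" (len 2) => palindrome
Longest palindromic substring: "cdc" with length 3

3


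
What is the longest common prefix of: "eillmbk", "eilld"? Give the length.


Words: eillmbk, eilld
  Position 0: all 'e' => match
  Position 1: all 'i' => match
  Position 2: all 'l' => match
  Position 3: all 'l' => match
  Position 4: ('m', 'd') => mismatch, stop
LCP = "eill" (length 4)

4


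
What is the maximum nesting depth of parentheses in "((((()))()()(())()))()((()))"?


Input: "((((()))()()(())()))()((()))"
Tracking depth:
  Position 0 '(': depth becomes 1
  Position 1 '(': depth becomes 2
  Position 2 '(': depth becomes 3
  Position 3 '(': depth becomes 4
  Position 4 '(': depth becomes 5
  Position 5 ')': depth becomes 4
  Position 6 ')': depth becomes 3
  Position 7 ')': depth becomes 2
  Position 8 '(': depth becomes 3
  Position 9 ')': depth becomes 2
  Position 10 '(': depth becomes 3
  Position 11 ')': depth becomes 2
  Position 12 '(': depth becomes 3
  Position 13 '(': depth becomes 4
  Position 14 ')': depth becomes 3
  Position 15 ')': depth becomes 2
  Position 16 '(': depth becomes 3
  Position 17 ')': depth becomes 2
  Position 18 ')': depth becomes 1
  Position 19 ')': depth becomes 0
  Position 20 '(': depth becomes 1
  Position 21 ')': depth becomes 0
  Position 22 '(': depth becomes 1
  Position 23 '(': depth becomes 2
  Position 24 '(': depth becomes 3
  Position 25 ')': depth becomes 2
  Position 26 ')': depth becomes 1
  Position 27 ')': depth becomes 0
Maximum depth reached: 5

5


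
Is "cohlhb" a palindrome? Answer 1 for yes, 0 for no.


Input: cohlhb
Reversed: bhlhoc
  Compare pos 0 ('c') with pos 5 ('b'): MISMATCH
  Compare pos 1 ('o') with pos 4 ('h'): MISMATCH
  Compare pos 2 ('h') with pos 3 ('l'): MISMATCH
Result: not a palindrome

0


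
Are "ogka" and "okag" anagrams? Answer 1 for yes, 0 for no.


Strings: "ogka", "okag"
Sorted first:  agko
Sorted second: agko
Sorted forms match => anagrams

1


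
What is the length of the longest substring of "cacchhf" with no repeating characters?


Input: "cacchhf"
Sliding window (track last position of each char):
  Position 0 ('c'): window [0,0] length 1 -- new best
  Position 1 ('a'): window [0,1] length 2 -- new best
  Position 2 ('c'): repeat (last at 0), move window start to 1
  Position 2 ('c'): window [1,2] length 2
  Position 3 ('c'): repeat (last at 2), move window start to 3
  Position 3 ('c'): window [3,3] length 1
  Position 4 ('h'): window [3,4] length 2
  Position 5 ('h'): repeat (last at 4), move window start to 5
  Position 5 ('h'): window [5,5] length 1
  Position 6 ('f'): window [5,6] length 2
Longest substring with no repeats: "ca" with length 2

2


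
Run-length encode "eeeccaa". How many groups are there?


Input: eeeccaa
Scanning for consecutive runs:
  Group 1: 'e' x 3 (positions 0-2)
  Group 2: 'c' x 2 (positions 3-4)
  Group 3: 'a' x 2 (positions 5-6)
Total groups: 3

3


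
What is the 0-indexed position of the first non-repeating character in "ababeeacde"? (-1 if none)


Input: ababeeacde
Character frequencies:
  'a': 3
  'b': 2
  'c': 1
  'd': 1
  'e': 3
Scanning left to right for freq == 1:
  Position 0 ('a'): freq=3, skip
  Position 1 ('b'): freq=2, skip
  Position 2 ('a'): freq=3, skip
  Position 3 ('b'): freq=2, skip
  Position 4 ('e'): freq=3, skip
  Position 5 ('e'): freq=3, skip
  Position 6 ('a'): freq=3, skip
  Position 7 ('c'): unique! => answer = 7

7


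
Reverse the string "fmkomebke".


Input: fmkomebke
Reading characters right to left:
  Position 8: 'e'
  Position 7: 'k'
  Position 6: 'b'
  Position 5: 'e'
  Position 4: 'm'
  Position 3: 'o'
  Position 2: 'k'
  Position 1: 'm'
  Position 0: 'f'
Reversed: ekbemokmf

ekbemokmf


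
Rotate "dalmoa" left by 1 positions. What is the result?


Input: "dalmoa", rotate left by 1
First 1 characters: "d"
Remaining characters: "almoa"
Concatenate remaining + first: "almoa" + "d" = "almoad"

almoad


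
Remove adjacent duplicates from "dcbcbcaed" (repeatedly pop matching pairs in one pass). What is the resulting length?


Input: dcbcbcaed
Stack-based adjacent duplicate removal:
  Read 'd': push. Stack: d
  Read 'c': push. Stack: dc
  Read 'b': push. Stack: dcb
  Read 'c': push. Stack: dcbc
  Read 'b': push. Stack: dcbcb
  Read 'c': push. Stack: dcbcbc
  Read 'a': push. Stack: dcbcbca
  Read 'e': push. Stack: dcbcbcae
  Read 'd': push. Stack: dcbcbcaed
Final stack: "dcbcbcaed" (length 9)

9


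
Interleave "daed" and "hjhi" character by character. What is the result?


Interleaving "daed" and "hjhi":
  Position 0: 'd' from first, 'h' from second => "dh"
  Position 1: 'a' from first, 'j' from second => "aj"
  Position 2: 'e' from first, 'h' from second => "eh"
  Position 3: 'd' from first, 'i' from second => "di"
Result: dhajehdi

dhajehdi


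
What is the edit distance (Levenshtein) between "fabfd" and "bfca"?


Computing edit distance: "fabfd" -> "bfca"
DP table:
           b    f    c    a
      0    1    2    3    4
  f   1    1    1    2    3
  a   2    2    2    2    2
  b   3    2    3    3    3
  f   4    3    2    3    4
  d   5    4    3    3    4
Edit distance = dp[5][4] = 4

4


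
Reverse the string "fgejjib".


Input: fgejjib
Reading characters right to left:
  Position 6: 'b'
  Position 5: 'i'
  Position 4: 'j'
  Position 3: 'j'
  Position 2: 'e'
  Position 1: 'g'
  Position 0: 'f'
Reversed: bijjegf

bijjegf


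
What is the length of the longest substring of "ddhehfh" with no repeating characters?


Input: "ddhehfh"
Sliding window (track last position of each char):
  Position 0 ('d'): window [0,0] length 1 -- new best
  Position 1 ('d'): repeat (last at 0), move window start to 1
  Position 1 ('d'): window [1,1] length 1
  Position 2 ('h'): window [1,2] length 2 -- new best
  Position 3 ('e'): window [1,3] length 3 -- new best
  Position 4 ('h'): repeat (last at 2), move window start to 3
  Position 4 ('h'): window [3,4] length 2
  Position 5 ('f'): window [3,5] length 3
  Position 6 ('h'): repeat (last at 4), move window start to 5
  Position 6 ('h'): window [5,6] length 2
Longest substring with no repeats: "dhe" with length 3

3


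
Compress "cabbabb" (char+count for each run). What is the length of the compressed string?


Input: cabbabb
Runs:
  'c' x 1 => "c1"
  'a' x 1 => "a1"
  'b' x 2 => "b2"
  'a' x 1 => "a1"
  'b' x 2 => "b2"
Compressed: "c1a1b2a1b2"
Compressed length: 10

10


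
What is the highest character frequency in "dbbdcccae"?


Input: dbbdcccae
Character counts:
  'a': 1
  'b': 2
  'c': 3
  'd': 2
  'e': 1
Maximum frequency: 3

3


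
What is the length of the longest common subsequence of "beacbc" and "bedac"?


LCS of "beacbc" and "bedac"
DP table:
           b    e    d    a    c
      0    0    0    0    0    0
  b   0    1    1    1    1    1
  e   0    1    2    2    2    2
  a   0    1    2    2    3    3
  c   0    1    2    2    3    4
  b   0    1    2    2    3    4
  c   0    1    2    2    3    4
LCS length = dp[6][5] = 4

4


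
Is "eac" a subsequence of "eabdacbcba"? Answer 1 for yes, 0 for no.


Check if "eac" is a subsequence of "eabdacbcba"
Greedy scan:
  Position 0 ('e'): matches sub[0] = 'e'
  Position 1 ('a'): matches sub[1] = 'a'
  Position 2 ('b'): no match needed
  Position 3 ('d'): no match needed
  Position 4 ('a'): no match needed
  Position 5 ('c'): matches sub[2] = 'c'
  Position 6 ('b'): no match needed
  Position 7 ('c'): no match needed
  Position 8 ('b'): no match needed
  Position 9 ('a'): no match needed
All 3 characters matched => is a subsequence

1


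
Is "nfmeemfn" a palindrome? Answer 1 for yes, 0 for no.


Input: nfmeemfn
Reversed: nfmeemfn
  Compare pos 0 ('n') with pos 7 ('n'): match
  Compare pos 1 ('f') with pos 6 ('f'): match
  Compare pos 2 ('m') with pos 5 ('m'): match
  Compare pos 3 ('e') with pos 4 ('e'): match
Result: palindrome

1


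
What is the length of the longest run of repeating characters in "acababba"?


Input: "acababba"
Scanning for longest run:
  Position 1 ('c'): new char, reset run to 1
  Position 2 ('a'): new char, reset run to 1
  Position 3 ('b'): new char, reset run to 1
  Position 4 ('a'): new char, reset run to 1
  Position 5 ('b'): new char, reset run to 1
  Position 6 ('b'): continues run of 'b', length=2
  Position 7 ('a'): new char, reset run to 1
Longest run: 'b' with length 2

2


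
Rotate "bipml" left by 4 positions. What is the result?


Input: "bipml", rotate left by 4
First 4 characters: "bipm"
Remaining characters: "l"
Concatenate remaining + first: "l" + "bipm" = "lbipm"

lbipm


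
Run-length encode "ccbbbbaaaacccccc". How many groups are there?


Input: ccbbbbaaaacccccc
Scanning for consecutive runs:
  Group 1: 'c' x 2 (positions 0-1)
  Group 2: 'b' x 4 (positions 2-5)
  Group 3: 'a' x 4 (positions 6-9)
  Group 4: 'c' x 6 (positions 10-15)
Total groups: 4

4


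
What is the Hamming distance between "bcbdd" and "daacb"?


Comparing "bcbdd" and "daacb" position by position:
  Position 0: 'b' vs 'd' => differ
  Position 1: 'c' vs 'a' => differ
  Position 2: 'b' vs 'a' => differ
  Position 3: 'd' vs 'c' => differ
  Position 4: 'd' vs 'b' => differ
Total differences (Hamming distance): 5

5


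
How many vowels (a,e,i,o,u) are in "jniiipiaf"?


Input: jniiipiaf
Checking each character:
  'j' at position 0: consonant
  'n' at position 1: consonant
  'i' at position 2: vowel (running total: 1)
  'i' at position 3: vowel (running total: 2)
  'i' at position 4: vowel (running total: 3)
  'p' at position 5: consonant
  'i' at position 6: vowel (running total: 4)
  'a' at position 7: vowel (running total: 5)
  'f' at position 8: consonant
Total vowels: 5

5


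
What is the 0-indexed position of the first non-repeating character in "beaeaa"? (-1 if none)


Input: beaeaa
Character frequencies:
  'a': 3
  'b': 1
  'e': 2
Scanning left to right for freq == 1:
  Position 0 ('b'): unique! => answer = 0

0


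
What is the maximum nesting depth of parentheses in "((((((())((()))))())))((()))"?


Input: "((((((())((()))))())))((()))"
Tracking depth:
  Position 0 '(': depth becomes 1
  Position 1 '(': depth becomes 2
  Position 2 '(': depth becomes 3
  Position 3 '(': depth becomes 4
  Position 4 '(': depth becomes 5
  Position 5 '(': depth becomes 6
  Position 6 '(': depth becomes 7
  Position 7 ')': depth becomes 6
  Position 8 ')': depth becomes 5
  Position 9 '(': depth becomes 6
  Position 10 '(': depth becomes 7
  Position 11 '(': depth becomes 8
  Position 12 ')': depth becomes 7
  Position 13 ')': depth becomes 6
  Position 14 ')': depth becomes 5
  Position 15 ')': depth becomes 4
  Position 16 ')': depth becomes 3
  Position 17 '(': depth becomes 4
  Position 18 ')': depth becomes 3
  Position 19 ')': depth becomes 2
  Position 20 ')': depth becomes 1
  Position 21 ')': depth becomes 0
  Position 22 '(': depth becomes 1
  Position 23 '(': depth becomes 2
  Position 24 '(': depth becomes 3
  Position 25 ')': depth becomes 2
  Position 26 ')': depth becomes 1
  Position 27 ')': depth becomes 0
Maximum depth reached: 8

8


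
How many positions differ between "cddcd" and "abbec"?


Comparing "cddcd" and "abbec" position by position:
  Position 0: 'c' vs 'a' => DIFFER
  Position 1: 'd' vs 'b' => DIFFER
  Position 2: 'd' vs 'b' => DIFFER
  Position 3: 'c' vs 'e' => DIFFER
  Position 4: 'd' vs 'c' => DIFFER
Positions that differ: 5

5


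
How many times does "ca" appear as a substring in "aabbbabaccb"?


Searching for "ca" in "aabbbabaccb"
Scanning each position:
  Position 0: "aa" => no
  Position 1: "ab" => no
  Position 2: "bb" => no
  Position 3: "bb" => no
  Position 4: "ba" => no
  Position 5: "ab" => no
  Position 6: "ba" => no
  Position 7: "ac" => no
  Position 8: "cc" => no
  Position 9: "cb" => no
Total occurrences: 0

0


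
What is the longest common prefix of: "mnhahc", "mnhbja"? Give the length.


Words: mnhahc, mnhbja
  Position 0: all 'm' => match
  Position 1: all 'n' => match
  Position 2: all 'h' => match
  Position 3: ('a', 'b') => mismatch, stop
LCP = "mnh" (length 3)

3


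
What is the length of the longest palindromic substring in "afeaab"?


Input: "afeaab"
Checking substrings for palindromes:
  [3:5] "aa" (len 2) => palindrome
Longest palindromic substring: "aa" with length 2

2


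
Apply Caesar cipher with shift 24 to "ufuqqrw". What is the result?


Caesar cipher: shift "ufuqqrw" by 24
  'u' (pos 20) + 24 = pos 18 = 's'
  'f' (pos 5) + 24 = pos 3 = 'd'
  'u' (pos 20) + 24 = pos 18 = 's'
  'q' (pos 16) + 24 = pos 14 = 'o'
  'q' (pos 16) + 24 = pos 14 = 'o'
  'r' (pos 17) + 24 = pos 15 = 'p'
  'w' (pos 22) + 24 = pos 20 = 'u'
Result: sdsoopu

sdsoopu


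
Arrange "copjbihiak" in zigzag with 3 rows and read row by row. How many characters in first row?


Zigzag "copjbihiak" into 3 rows:
Placing characters:
  'c' => row 0
  'o' => row 1
  'p' => row 2
  'j' => row 1
  'b' => row 0
  'i' => row 1
  'h' => row 2
  'i' => row 1
  'a' => row 0
  'k' => row 1
Rows:
  Row 0: "cba"
  Row 1: "ojiik"
  Row 2: "ph"
First row length: 3

3


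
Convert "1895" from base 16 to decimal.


Input: "1895" in base 16
Positional expansion:
  Digit '1' (value 1) x 16^3 = 4096
  Digit '8' (value 8) x 16^2 = 2048
  Digit '9' (value 9) x 16^1 = 144
  Digit '5' (value 5) x 16^0 = 5
Sum = 6293

6293


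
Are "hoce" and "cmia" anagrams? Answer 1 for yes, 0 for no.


Strings: "hoce", "cmia"
Sorted first:  ceho
Sorted second: acim
Differ at position 0: 'c' vs 'a' => not anagrams

0


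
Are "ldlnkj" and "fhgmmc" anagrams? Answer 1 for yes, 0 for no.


Strings: "ldlnkj", "fhgmmc"
Sorted first:  djklln
Sorted second: cfghmm
Differ at position 0: 'd' vs 'c' => not anagrams

0


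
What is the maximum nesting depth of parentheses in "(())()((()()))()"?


Input: "(())()((()()))()"
Tracking depth:
  Position 0 '(': depth becomes 1
  Position 1 '(': depth becomes 2
  Position 2 ')': depth becomes 1
  Position 3 ')': depth becomes 0
  Position 4 '(': depth becomes 1
  Position 5 ')': depth becomes 0
  Position 6 '(': depth becomes 1
  Position 7 '(': depth becomes 2
  Position 8 '(': depth becomes 3
  Position 9 ')': depth becomes 2
  Position 10 '(': depth becomes 3
  Position 11 ')': depth becomes 2
  Position 12 ')': depth becomes 1
  Position 13 ')': depth becomes 0
  Position 14 '(': depth becomes 1
  Position 15 ')': depth becomes 0
Maximum depth reached: 3

3


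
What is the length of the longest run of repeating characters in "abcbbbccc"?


Input: "abcbbbccc"
Scanning for longest run:
  Position 1 ('b'): new char, reset run to 1
  Position 2 ('c'): new char, reset run to 1
  Position 3 ('b'): new char, reset run to 1
  Position 4 ('b'): continues run of 'b', length=2
  Position 5 ('b'): continues run of 'b', length=3
  Position 6 ('c'): new char, reset run to 1
  Position 7 ('c'): continues run of 'c', length=2
  Position 8 ('c'): continues run of 'c', length=3
Longest run: 'b' with length 3

3


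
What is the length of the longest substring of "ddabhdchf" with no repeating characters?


Input: "ddabhdchf"
Sliding window (track last position of each char):
  Position 0 ('d'): window [0,0] length 1 -- new best
  Position 1 ('d'): repeat (last at 0), move window start to 1
  Position 1 ('d'): window [1,1] length 1
  Position 2 ('a'): window [1,2] length 2 -- new best
  Position 3 ('b'): window [1,3] length 3 -- new best
  Position 4 ('h'): window [1,4] length 4 -- new best
  Position 5 ('d'): repeat (last at 1), move window start to 2
  Position 5 ('d'): window [2,5] length 4
  Position 6 ('c'): window [2,6] length 5 -- new best
  Position 7 ('h'): repeat (last at 4), move window start to 5
  Position 7 ('h'): window [5,7] length 3
  Position 8 ('f'): window [5,8] length 4
Longest substring with no repeats: "abhdc" with length 5

5


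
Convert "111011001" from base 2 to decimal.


Input: "111011001" in base 2
Positional expansion:
  Digit '1' (value 1) x 2^8 = 256
  Digit '1' (value 1) x 2^7 = 128
  Digit '1' (value 1) x 2^6 = 64
  Digit '0' (value 0) x 2^5 = 0
  Digit '1' (value 1) x 2^4 = 16
  Digit '1' (value 1) x 2^3 = 8
  Digit '0' (value 0) x 2^2 = 0
  Digit '0' (value 0) x 2^1 = 0
  Digit '1' (value 1) x 2^0 = 1
Sum = 473

473


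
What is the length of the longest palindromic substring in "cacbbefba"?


Input: "cacbbefba"
Checking substrings for palindromes:
  [0:3] "cac" (len 3) => palindrome
  [3:5] "bb" (len 2) => palindrome
Longest palindromic substring: "cac" with length 3

3


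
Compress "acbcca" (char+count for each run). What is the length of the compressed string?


Input: acbcca
Runs:
  'a' x 1 => "a1"
  'c' x 1 => "c1"
  'b' x 1 => "b1"
  'c' x 2 => "c2"
  'a' x 1 => "a1"
Compressed: "a1c1b1c2a1"
Compressed length: 10

10


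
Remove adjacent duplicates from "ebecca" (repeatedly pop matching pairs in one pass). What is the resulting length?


Input: ebecca
Stack-based adjacent duplicate removal:
  Read 'e': push. Stack: e
  Read 'b': push. Stack: eb
  Read 'e': push. Stack: ebe
  Read 'c': push. Stack: ebec
  Read 'c': matches stack top 'c' => pop. Stack: ebe
  Read 'a': push. Stack: ebea
Final stack: "ebea" (length 4)

4


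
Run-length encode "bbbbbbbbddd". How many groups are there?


Input: bbbbbbbbddd
Scanning for consecutive runs:
  Group 1: 'b' x 8 (positions 0-7)
  Group 2: 'd' x 3 (positions 8-10)
Total groups: 2

2


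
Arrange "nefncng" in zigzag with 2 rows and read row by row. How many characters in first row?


Zigzag "nefncng" into 2 rows:
Placing characters:
  'n' => row 0
  'e' => row 1
  'f' => row 0
  'n' => row 1
  'c' => row 0
  'n' => row 1
  'g' => row 0
Rows:
  Row 0: "nfcg"
  Row 1: "enn"
First row length: 4

4


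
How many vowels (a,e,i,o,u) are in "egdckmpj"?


Input: egdckmpj
Checking each character:
  'e' at position 0: vowel (running total: 1)
  'g' at position 1: consonant
  'd' at position 2: consonant
  'c' at position 3: consonant
  'k' at position 4: consonant
  'm' at position 5: consonant
  'p' at position 6: consonant
  'j' at position 7: consonant
Total vowels: 1

1


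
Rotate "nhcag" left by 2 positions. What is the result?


Input: "nhcag", rotate left by 2
First 2 characters: "nh"
Remaining characters: "cag"
Concatenate remaining + first: "cag" + "nh" = "cagnh"

cagnh


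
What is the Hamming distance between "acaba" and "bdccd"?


Comparing "acaba" and "bdccd" position by position:
  Position 0: 'a' vs 'b' => differ
  Position 1: 'c' vs 'd' => differ
  Position 2: 'a' vs 'c' => differ
  Position 3: 'b' vs 'c' => differ
  Position 4: 'a' vs 'd' => differ
Total differences (Hamming distance): 5

5


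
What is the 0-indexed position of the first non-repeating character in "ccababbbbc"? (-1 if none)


Input: ccababbbbc
Character frequencies:
  'a': 2
  'b': 5
  'c': 3
Scanning left to right for freq == 1:
  Position 0 ('c'): freq=3, skip
  Position 1 ('c'): freq=3, skip
  Position 2 ('a'): freq=2, skip
  Position 3 ('b'): freq=5, skip
  Position 4 ('a'): freq=2, skip
  Position 5 ('b'): freq=5, skip
  Position 6 ('b'): freq=5, skip
  Position 7 ('b'): freq=5, skip
  Position 8 ('b'): freq=5, skip
  Position 9 ('c'): freq=3, skip
  No unique character found => answer = -1

-1


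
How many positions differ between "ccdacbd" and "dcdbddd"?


Comparing "ccdacbd" and "dcdbddd" position by position:
  Position 0: 'c' vs 'd' => DIFFER
  Position 1: 'c' vs 'c' => same
  Position 2: 'd' vs 'd' => same
  Position 3: 'a' vs 'b' => DIFFER
  Position 4: 'c' vs 'd' => DIFFER
  Position 5: 'b' vs 'd' => DIFFER
  Position 6: 'd' vs 'd' => same
Positions that differ: 4

4


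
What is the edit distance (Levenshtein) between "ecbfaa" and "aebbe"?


Computing edit distance: "ecbfaa" -> "aebbe"
DP table:
           a    e    b    b    e
      0    1    2    3    4    5
  e   1    1    1    2    3    4
  c   2    2    2    2    3    4
  b   3    3    3    2    2    3
  f   4    4    4    3    3    3
  a   5    4    5    4    4    4
  a   6    5    5    5    5    5
Edit distance = dp[6][5] = 5

5


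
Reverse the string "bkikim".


Input: bkikim
Reading characters right to left:
  Position 5: 'm'
  Position 4: 'i'
  Position 3: 'k'
  Position 2: 'i'
  Position 1: 'k'
  Position 0: 'b'
Reversed: mikikb

mikikb


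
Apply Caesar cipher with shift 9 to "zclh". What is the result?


Caesar cipher: shift "zclh" by 9
  'z' (pos 25) + 9 = pos 8 = 'i'
  'c' (pos 2) + 9 = pos 11 = 'l'
  'l' (pos 11) + 9 = pos 20 = 'u'
  'h' (pos 7) + 9 = pos 16 = 'q'
Result: iluq

iluq


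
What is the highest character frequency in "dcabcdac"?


Input: dcabcdac
Character counts:
  'a': 2
  'b': 1
  'c': 3
  'd': 2
Maximum frequency: 3

3


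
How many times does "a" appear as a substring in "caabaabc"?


Searching for "a" in "caabaabc"
Scanning each position:
  Position 0: "c" => no
  Position 1: "a" => MATCH
  Position 2: "a" => MATCH
  Position 3: "b" => no
  Position 4: "a" => MATCH
  Position 5: "a" => MATCH
  Position 6: "b" => no
  Position 7: "c" => no
Total occurrences: 4

4


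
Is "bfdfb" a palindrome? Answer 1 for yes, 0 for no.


Input: bfdfb
Reversed: bfdfb
  Compare pos 0 ('b') with pos 4 ('b'): match
  Compare pos 1 ('f') with pos 3 ('f'): match
Result: palindrome

1


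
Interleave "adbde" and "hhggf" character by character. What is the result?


Interleaving "adbde" and "hhggf":
  Position 0: 'a' from first, 'h' from second => "ah"
  Position 1: 'd' from first, 'h' from second => "dh"
  Position 2: 'b' from first, 'g' from second => "bg"
  Position 3: 'd' from first, 'g' from second => "dg"
  Position 4: 'e' from first, 'f' from second => "ef"
Result: ahdhbgdgef

ahdhbgdgef


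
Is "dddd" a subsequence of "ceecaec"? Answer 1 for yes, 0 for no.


Check if "dddd" is a subsequence of "ceecaec"
Greedy scan:
  Position 0 ('c'): no match needed
  Position 1 ('e'): no match needed
  Position 2 ('e'): no match needed
  Position 3 ('c'): no match needed
  Position 4 ('a'): no match needed
  Position 5 ('e'): no match needed
  Position 6 ('c'): no match needed
Only matched 0/4 characters => not a subsequence

0


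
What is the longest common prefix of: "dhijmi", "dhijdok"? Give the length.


Words: dhijmi, dhijdok
  Position 0: all 'd' => match
  Position 1: all 'h' => match
  Position 2: all 'i' => match
  Position 3: all 'j' => match
  Position 4: ('m', 'd') => mismatch, stop
LCP = "dhij" (length 4)

4


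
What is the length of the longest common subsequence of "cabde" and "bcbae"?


LCS of "cabde" and "bcbae"
DP table:
           b    c    b    a    e
      0    0    0    0    0    0
  c   0    0    1    1    1    1
  a   0    0    1    1    2    2
  b   0    1    1    2    2    2
  d   0    1    1    2    2    2
  e   0    1    1    2    2    3
LCS length = dp[5][5] = 3

3


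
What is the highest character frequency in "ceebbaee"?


Input: ceebbaee
Character counts:
  'a': 1
  'b': 2
  'c': 1
  'e': 4
Maximum frequency: 4

4


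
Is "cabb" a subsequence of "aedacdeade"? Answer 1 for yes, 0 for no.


Check if "cabb" is a subsequence of "aedacdeade"
Greedy scan:
  Position 0 ('a'): no match needed
  Position 1 ('e'): no match needed
  Position 2 ('d'): no match needed
  Position 3 ('a'): no match needed
  Position 4 ('c'): matches sub[0] = 'c'
  Position 5 ('d'): no match needed
  Position 6 ('e'): no match needed
  Position 7 ('a'): matches sub[1] = 'a'
  Position 8 ('d'): no match needed
  Position 9 ('e'): no match needed
Only matched 2/4 characters => not a subsequence

0


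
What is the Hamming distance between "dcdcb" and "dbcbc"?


Comparing "dcdcb" and "dbcbc" position by position:
  Position 0: 'd' vs 'd' => same
  Position 1: 'c' vs 'b' => differ
  Position 2: 'd' vs 'c' => differ
  Position 3: 'c' vs 'b' => differ
  Position 4: 'b' vs 'c' => differ
Total differences (Hamming distance): 4

4


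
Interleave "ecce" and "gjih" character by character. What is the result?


Interleaving "ecce" and "gjih":
  Position 0: 'e' from first, 'g' from second => "eg"
  Position 1: 'c' from first, 'j' from second => "cj"
  Position 2: 'c' from first, 'i' from second => "ci"
  Position 3: 'e' from first, 'h' from second => "eh"
Result: egcjcieh

egcjcieh


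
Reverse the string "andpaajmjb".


Input: andpaajmjb
Reading characters right to left:
  Position 9: 'b'
  Position 8: 'j'
  Position 7: 'm'
  Position 6: 'j'
  Position 5: 'a'
  Position 4: 'a'
  Position 3: 'p'
  Position 2: 'd'
  Position 1: 'n'
  Position 0: 'a'
Reversed: bjmjaapdna

bjmjaapdna
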